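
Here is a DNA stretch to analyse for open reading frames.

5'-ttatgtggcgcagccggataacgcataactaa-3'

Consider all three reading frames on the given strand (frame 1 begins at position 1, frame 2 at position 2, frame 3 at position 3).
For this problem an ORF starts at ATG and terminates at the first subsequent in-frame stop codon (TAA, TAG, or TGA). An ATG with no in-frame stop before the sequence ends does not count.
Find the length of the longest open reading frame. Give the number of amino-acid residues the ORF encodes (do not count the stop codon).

9

Frame 1: TTA TGT GGC GCA GCC GGA TAA CGC ATA ACT — no ATG→stop ORF.
Frame 2: TAT GTG GCG CAG CCG GAT AAC GCA TAA CTA — no ATG→stop ORF.
Frame 3: ATG TGG CGC AGC CGG ATA ACG CAT AAC TAA — ATG at 3, stop TAA at 30 → 30 nt.
Longest: frame 3, positions 3–32, 30 nt = 10 codons = 9 aa. → 9 amino acids.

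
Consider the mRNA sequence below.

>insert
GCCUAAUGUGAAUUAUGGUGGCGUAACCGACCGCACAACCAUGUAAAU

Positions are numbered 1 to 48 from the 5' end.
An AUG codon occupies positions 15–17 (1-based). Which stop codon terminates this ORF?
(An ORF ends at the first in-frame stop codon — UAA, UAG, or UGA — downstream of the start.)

Codons from position 15: AUG (15–17), GUG (18–20), GCG (21–23), UAA (24–26).
The first in-frame stop codon is UAA.

UAA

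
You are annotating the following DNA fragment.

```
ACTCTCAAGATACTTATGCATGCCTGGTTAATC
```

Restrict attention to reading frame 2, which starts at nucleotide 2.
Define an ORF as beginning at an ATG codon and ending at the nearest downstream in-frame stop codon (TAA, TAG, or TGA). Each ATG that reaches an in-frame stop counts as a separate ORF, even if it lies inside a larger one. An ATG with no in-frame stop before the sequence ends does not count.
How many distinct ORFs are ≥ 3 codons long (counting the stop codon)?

1

Frame 2: CTC TCA AGA TAC TTA TGC ATG CCT GGT TAA — ATG at 20, stop TAA at 29 → 12 nt.
ORFs ≥ 3 codons: frame 2 20–31 (4 codons). Count = 1.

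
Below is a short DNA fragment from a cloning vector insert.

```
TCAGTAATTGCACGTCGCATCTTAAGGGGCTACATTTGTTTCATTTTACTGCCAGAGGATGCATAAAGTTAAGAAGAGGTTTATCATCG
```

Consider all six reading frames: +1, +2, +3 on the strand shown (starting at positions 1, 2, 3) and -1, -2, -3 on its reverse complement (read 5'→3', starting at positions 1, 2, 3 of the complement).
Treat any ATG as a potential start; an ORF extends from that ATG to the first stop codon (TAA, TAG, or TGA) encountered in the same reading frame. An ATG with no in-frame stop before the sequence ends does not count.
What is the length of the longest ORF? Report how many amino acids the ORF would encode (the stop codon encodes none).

Reverse complement (5'→3'): CGATGATAAACCTCTTCTTAACTTTATGCATCCTCTGGCAGTAAAATGAAACAAATGTAGCCCCTTAAGATGCGACGTGCAATTACTGA
Frame +1: TCA GTA ATT GCA CGT CGC ATC TTA AGG GGC TAC ATT TGT TTC ATT TTA CTG CCA GAG GAT GCA TAA AGT TAA GAA GAG GTT TAT CAT — no ATG→stop ORF.
Frame +2: CAG TAA TTG CAC GTC GCA TCT TAA GGG GCT ACA TTT GTT TCA TTT TAC TGC CAG AGG ATG CAT AAA GTT AAG AAG AGG TTT ATC ATC — no ATG→stop ORF.
Frame +3: AGT AAT TGC ACG TCG CAT CTT AAG GGG CTA CAT TTG TTT CAT TTT ACT GCC AGA GGA TGC ATA AAG TTA AGA AGA GGT TTA TCA TCG — no ATG→stop ORF.
Frame -1: CGA TGA TAA ACC TCT TCT TAA CTT TAT GCA TCC TCT GGC AGT AAA ATG AAA CAA ATG TAG CCC CTT AAG ATG CGA CGT GCA ATT ACT — ATG at 46, stop TAG at 58 → 15 nt; ATG at 55, stop TAG at 58 → 6 nt.
Frame -2: GAT GAT AAA CCT CTT CTT AAC TTT ATG CAT CCT CTG GCA GTA AAA TGA AAC AAA TGT AGC CCC TTA AGA TGC GAC GTG CAA TTA CTG — ATG at 26, stop TGA at 47 → 24 nt.
Frame -3: ATG ATA AAC CTC TTC TTA ACT TTA TGC ATC CTC TGG CAG TAA AAT GAA ACA AAT GTA GCC CCT TAA GAT GCG ACG TGC AAT TAC TGA — ATG at 3, stop TAA at 42 → 42 nt.
Longest: frame -3, positions 3–44, 42 nt = 14 codons = 13 aa. → 13 amino acids.

13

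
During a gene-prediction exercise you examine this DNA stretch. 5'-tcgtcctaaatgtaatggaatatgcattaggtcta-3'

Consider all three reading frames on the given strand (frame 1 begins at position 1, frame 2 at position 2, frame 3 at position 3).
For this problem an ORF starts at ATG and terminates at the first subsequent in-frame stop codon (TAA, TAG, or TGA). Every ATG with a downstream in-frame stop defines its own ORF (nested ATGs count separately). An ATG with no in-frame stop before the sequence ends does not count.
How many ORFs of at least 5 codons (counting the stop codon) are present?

0

Frame 1: TCG TCC TAA ATG TAA TGG AAT ATG CAT TAG GTC — ATG at 10, stop TAA at 13 → 6 nt; ATG at 22, stop TAG at 28 → 9 nt.
Frame 2: CGT CCT AAA TGT AAT GGA ATA TGC ATT AGG TCT — no ATG→stop ORF.
Frame 3: GTC CTA AAT GTA ATG GAA TAT GCA TTA GGT CTA — no ATG→stop ORF.
No ORF reaches 5 codons. Count = 0.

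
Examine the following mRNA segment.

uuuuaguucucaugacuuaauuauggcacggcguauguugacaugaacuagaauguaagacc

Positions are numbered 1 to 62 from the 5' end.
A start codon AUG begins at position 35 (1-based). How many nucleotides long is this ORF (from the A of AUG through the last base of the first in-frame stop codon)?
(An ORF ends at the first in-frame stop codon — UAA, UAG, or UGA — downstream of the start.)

12

Codons from position 35: AUG (35–37), UUG (38–40), ACA (41–43), UGA (44–46).
UGA is the first in-frame stop; ORF spans 35–46, 12 nucleotides.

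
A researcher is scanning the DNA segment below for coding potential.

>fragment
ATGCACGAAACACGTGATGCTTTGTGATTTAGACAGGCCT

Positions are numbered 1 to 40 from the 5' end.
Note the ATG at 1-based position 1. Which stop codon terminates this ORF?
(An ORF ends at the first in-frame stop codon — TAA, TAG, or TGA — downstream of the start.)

Codons from position 1: ATG (1–3), CAC (4–6), GAA (7–9), ACA (10–12), CGT (13–15), GAT (16–18), GCT (19–21), TTG (22–24), TGA (25–27).
The first in-frame stop codon is TGA.

TGA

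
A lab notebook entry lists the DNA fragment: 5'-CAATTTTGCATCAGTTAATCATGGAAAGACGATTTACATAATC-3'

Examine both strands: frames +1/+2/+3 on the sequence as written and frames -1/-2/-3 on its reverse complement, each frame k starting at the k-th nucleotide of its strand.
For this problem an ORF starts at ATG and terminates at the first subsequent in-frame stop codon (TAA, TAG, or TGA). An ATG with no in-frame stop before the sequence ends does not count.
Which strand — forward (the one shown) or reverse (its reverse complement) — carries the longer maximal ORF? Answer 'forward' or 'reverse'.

forward

Reverse complement (5'→3'): GATTATGTAAATCGTCTTTCCATGATTAACTGATGCAAAATTG
Frame +1: CAA TTT TGC ATC AGT TAA TCA TGG AAA GAC GAT TTA CAT AAT — no ATG→stop ORF.
Frame +2: AAT TTT GCA TCA GTT AAT CAT GGA AAG ACG ATT TAC ATA ATC — no ATG→stop ORF.
Frame +3: ATT TTG CAT CAG TTA ATC ATG GAA AGA CGA TTT ACA TAA — ATG at 21, stop TAA at 39 → 21 nt.
Frame -1: GAT TAT GTA AAT CGT CTT TCC ATG ATT AAC TGA TGC AAA ATT — ATG at 22, stop TGA at 31 → 12 nt.
Frame -2: ATT ATG TAA ATC GTC TTT CCA TGA TTA ACT GAT GCA AAA TTG — ATG at 5, stop TAA at 8 → 6 nt.
Frame -3: TTA TGT AAA TCG TCT TTC CAT GAT TAA CTG ATG CAA AAT — no ATG→stop ORF.
Forward-strand max 21 nt; reverse-strand max 12 nt. The forward strand has the longer ORF.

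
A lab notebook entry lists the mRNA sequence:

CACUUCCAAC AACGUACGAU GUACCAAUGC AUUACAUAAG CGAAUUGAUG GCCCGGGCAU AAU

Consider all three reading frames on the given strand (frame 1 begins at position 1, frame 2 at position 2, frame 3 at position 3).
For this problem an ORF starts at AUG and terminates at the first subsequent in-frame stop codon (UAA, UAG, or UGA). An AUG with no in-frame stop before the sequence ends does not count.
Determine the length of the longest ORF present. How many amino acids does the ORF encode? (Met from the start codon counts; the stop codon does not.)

Frame 1: CAC UUC CAA CAA CGU ACG AUG UAC CAA UGC AUU ACA UAA GCG AAU UGA UGG CCC GGG CAU AAU — AUG at 19, stop UAA at 37 → 21 nt.
Frame 2: ACU UCC AAC AAC GUA CGA UGU ACC AAU GCA UUA CAU AAG CGA AUU GAU GGC CCG GGC AUA — no AUG→stop ORF.
Frame 3: CUU CCA ACA ACG UAC GAU GUA CCA AUG CAU UAC AUA AGC GAA UUG AUG GCC CGG GCA UAA — AUG at 27, stop UAA at 60 → 36 nt; AUG at 48, stop UAA at 60 → 15 nt.
Longest: frame 3, positions 27–62, 36 nt = 12 codons = 11 aa. → 11 amino acids.

11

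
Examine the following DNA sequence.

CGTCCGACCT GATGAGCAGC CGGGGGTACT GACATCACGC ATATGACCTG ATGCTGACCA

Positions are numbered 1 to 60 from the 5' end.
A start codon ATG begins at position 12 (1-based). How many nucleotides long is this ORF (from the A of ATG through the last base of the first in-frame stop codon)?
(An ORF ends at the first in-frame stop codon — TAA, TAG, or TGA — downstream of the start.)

Codons from position 12: ATG (12–14), AGC (15–17), AGC (18–20), CGG (21–23), GGG (24–26), TAC (27–29), TGA (30–32).
TGA is the first in-frame stop; ORF spans 12–32, 21 nucleotides.

21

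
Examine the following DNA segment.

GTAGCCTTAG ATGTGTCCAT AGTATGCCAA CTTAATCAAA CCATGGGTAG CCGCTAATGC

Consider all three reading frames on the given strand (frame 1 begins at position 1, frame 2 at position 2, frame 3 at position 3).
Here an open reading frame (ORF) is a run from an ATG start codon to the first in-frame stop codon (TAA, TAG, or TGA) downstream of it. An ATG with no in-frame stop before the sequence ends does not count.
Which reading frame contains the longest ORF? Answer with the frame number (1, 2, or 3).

1

Frame 1: GTA GCC TTA GAT GTG TCC ATA GTA TGC CAA CTT AAT CAA ACC ATG GGT AGC CGC TAA TGC — ATG at 43, stop TAA at 55 → 15 nt.
Frame 2: TAG CCT TAG ATG TGT CCA TAG TAT GCC AAC TTA ATC AAA CCA TGG GTA GCC GCT AAT — ATG at 11, stop TAG at 20 → 12 nt.
Frame 3: AGC CTT AGA TGT GTC CAT AGT ATG CCA ACT TAA TCA AAC CAT GGG TAG CCG CTA ATG — ATG at 24, stop TAA at 33 → 12 nt.
Longest ORF is 15 nt in frame 1 (positions 43–57).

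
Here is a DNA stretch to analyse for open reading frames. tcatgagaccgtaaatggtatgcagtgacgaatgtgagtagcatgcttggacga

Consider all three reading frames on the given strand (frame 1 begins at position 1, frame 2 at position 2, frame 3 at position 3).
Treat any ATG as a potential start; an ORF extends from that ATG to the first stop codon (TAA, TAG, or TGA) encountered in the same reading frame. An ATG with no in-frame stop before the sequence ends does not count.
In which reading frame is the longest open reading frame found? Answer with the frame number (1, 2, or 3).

3

Frame 1: TCA TGA GAC CGT AAA TGG TAT GCA GTG ACG AAT GTG AGT AGC ATG CTT GGA CGA — no ATG→stop ORF.
Frame 2: CAT GAG ACC GTA AAT GGT ATG CAG TGA CGA ATG TGA GTA GCA TGC TTG GAC — ATG at 20, stop TGA at 26 → 9 nt; ATG at 32, stop TGA at 35 → 6 nt.
Frame 3: ATG AGA CCG TAA ATG GTA TGC AGT GAC GAA TGT GAG TAG CAT GCT TGG ACG — ATG at 3, stop TAA at 12 → 12 nt; ATG at 15, stop TAG at 39 → 27 nt.
Longest ORF is 27 nt in frame 3 (positions 15–41).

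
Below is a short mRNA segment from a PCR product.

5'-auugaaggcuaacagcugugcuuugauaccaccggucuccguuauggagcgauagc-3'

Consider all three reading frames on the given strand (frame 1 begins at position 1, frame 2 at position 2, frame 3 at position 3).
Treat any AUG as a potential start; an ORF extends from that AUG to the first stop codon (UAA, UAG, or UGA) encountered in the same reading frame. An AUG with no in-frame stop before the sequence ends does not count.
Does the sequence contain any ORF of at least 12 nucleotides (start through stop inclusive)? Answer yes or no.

yes

Frame 1: AUU GAA GGC UAA CAG CUG UGC UUU GAU ACC ACC GGU CUC CGU UAU GGA GCG AUA — no AUG→stop ORF.
Frame 2: UUG AAG GCU AAC AGC UGU GCU UUG AUA CCA CCG GUC UCC GUU AUG GAG CGA UAG — AUG at 44, stop UAG at 53 → 12 nt.
Frame 3: UGA AGG CUA ACA GCU GUG CUU UGA UAC CAC CGG UCU CCG UUA UGG AGC GAU AGC — no AUG→stop ORF.
Frame 2 has an ORF of 12 nucleotides (positions 44–55) ≥ 12, so yes.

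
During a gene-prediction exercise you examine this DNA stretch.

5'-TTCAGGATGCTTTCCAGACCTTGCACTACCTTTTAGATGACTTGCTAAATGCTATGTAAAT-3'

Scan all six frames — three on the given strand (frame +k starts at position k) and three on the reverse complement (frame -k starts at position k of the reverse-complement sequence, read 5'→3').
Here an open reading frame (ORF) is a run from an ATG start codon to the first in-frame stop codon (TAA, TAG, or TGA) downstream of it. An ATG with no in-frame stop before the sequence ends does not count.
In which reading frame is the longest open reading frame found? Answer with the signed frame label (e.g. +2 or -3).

Reverse complement (5'→3'): ATTTACATAGCATTTAGCAAGTCATCTAAAAGGTAGTGCAAGGTCTGGAAAGCATCCTGAA
Frame +1: TTC AGG ATG CTT TCC AGA CCT TGC ACT ACC TTT TAG ATG ACT TGC TAA ATG CTA TGT AAA — ATG at 7, stop TAG at 34 → 30 nt; ATG at 37, stop TAA at 46 → 12 nt.
Frame +2: TCA GGA TGC TTT CCA GAC CTT GCA CTA CCT TTT AGA TGA CTT GCT AAA TGC TAT GTA AAT — no ATG→stop ORF.
Frame +3: CAG GAT GCT TTC CAG ACC TTG CAC TAC CTT TTA GAT GAC TTG CTA AAT GCT ATG TAA — ATG at 54, stop TAA at 57 → 6 nt.
Frame -1: ATT TAC ATA GCA TTT AGC AAG TCA TCT AAA AGG TAG TGC AAG GTC TGG AAA GCA TCC TGA — no ATG→stop ORF.
Frame -2: TTT ACA TAG CAT TTA GCA AGT CAT CTA AAA GGT AGT GCA AGG TCT GGA AAG CAT CCT GAA — no ATG→stop ORF.
Frame -3: TTA CAT AGC ATT TAG CAA GTC ATC TAA AAG GTA GTG CAA GGT CTG GAA AGC ATC CTG — no ATG→stop ORF.
Longest ORF is 30 nt in frame +1 (positions 7–36).

+1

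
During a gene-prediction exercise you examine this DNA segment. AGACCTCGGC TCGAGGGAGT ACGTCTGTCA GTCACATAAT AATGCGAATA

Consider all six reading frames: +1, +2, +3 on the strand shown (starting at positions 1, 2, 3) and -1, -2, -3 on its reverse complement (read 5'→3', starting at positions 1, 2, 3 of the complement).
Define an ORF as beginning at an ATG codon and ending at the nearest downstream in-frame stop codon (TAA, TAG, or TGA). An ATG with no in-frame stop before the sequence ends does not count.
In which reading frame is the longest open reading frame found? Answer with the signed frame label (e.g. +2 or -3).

-2

Reverse complement (5'→3'): TATTCGCATTATTATGTGACTGACAGACGTACTCCCTCGAGCCGAGGTCT
Frame +1: AGA CCT CGG CTC GAG GGA GTA CGT CTG TCA GTC ACA TAA TAA TGC GAA — no ATG→stop ORF.
Frame +2: GAC CTC GGC TCG AGG GAG TAC GTC TGT CAG TCA CAT AAT AAT GCG AAT — no ATG→stop ORF.
Frame +3: ACC TCG GCT CGA GGG AGT ACG TCT GTC AGT CAC ATA ATA ATG CGA ATA — no ATG→stop ORF.
Frame -1: TAT TCG CAT TAT TAT GTG ACT GAC AGA CGT ACT CCC TCG AGC CGA GGT — no ATG→stop ORF.
Frame -2: ATT CGC ATT ATT ATG TGA CTG ACA GAC GTA CTC CCT CGA GCC GAG GTC — ATG at 14, stop TGA at 17 → 6 nt.
Frame -3: TTC GCA TTA TTA TGT GAC TGA CAG ACG TAC TCC CTC GAG CCG AGG TCT — no ATG→stop ORF.
Longest ORF is 6 nt in frame -2 (positions 14–19).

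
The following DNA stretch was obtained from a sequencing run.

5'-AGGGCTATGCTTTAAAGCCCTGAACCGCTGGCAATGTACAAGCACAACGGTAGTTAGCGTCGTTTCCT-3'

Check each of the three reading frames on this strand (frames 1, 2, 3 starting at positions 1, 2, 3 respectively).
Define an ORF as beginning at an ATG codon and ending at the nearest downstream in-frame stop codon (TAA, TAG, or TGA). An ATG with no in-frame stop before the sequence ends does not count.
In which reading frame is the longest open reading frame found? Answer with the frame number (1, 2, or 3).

Frame 1: AGG GCT ATG CTT TAA AGC CCT GAA CCG CTG GCA ATG TAC AAG CAC AAC GGT AGT TAG CGT CGT TTC — ATG at 7, stop TAA at 13 → 9 nt; ATG at 34, stop TAG at 55 → 24 nt.
Frame 2: GGG CTA TGC TTT AAA GCC CTG AAC CGC TGG CAA TGT ACA AGC ACA ACG GTA GTT AGC GTC GTT TCC — no ATG→stop ORF.
Frame 3: GGC TAT GCT TTA AAG CCC TGA ACC GCT GGC AAT GTA CAA GCA CAA CGG TAG TTA GCG TCG TTT CCT — no ATG→stop ORF.
Longest ORF is 24 nt in frame 1 (positions 34–57).

1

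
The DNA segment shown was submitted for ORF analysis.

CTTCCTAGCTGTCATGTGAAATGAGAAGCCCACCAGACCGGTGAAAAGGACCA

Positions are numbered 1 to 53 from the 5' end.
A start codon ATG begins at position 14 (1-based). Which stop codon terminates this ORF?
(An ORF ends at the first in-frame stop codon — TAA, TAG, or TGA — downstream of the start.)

Codons from position 14: ATG (14–16), TGA (17–19).
The first in-frame stop codon is TGA.

TGA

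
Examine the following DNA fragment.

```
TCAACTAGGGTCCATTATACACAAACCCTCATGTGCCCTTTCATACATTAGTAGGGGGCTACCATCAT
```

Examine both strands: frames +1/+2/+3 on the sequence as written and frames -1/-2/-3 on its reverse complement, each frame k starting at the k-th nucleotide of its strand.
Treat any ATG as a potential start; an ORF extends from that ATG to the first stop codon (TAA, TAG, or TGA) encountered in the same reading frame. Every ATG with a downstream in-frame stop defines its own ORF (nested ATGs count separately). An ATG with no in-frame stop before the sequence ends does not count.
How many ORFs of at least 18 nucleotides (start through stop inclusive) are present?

6

Reverse complement (5'→3'): ATGATGGTAGCCCCCTACTAATGTATGAAAGGGCACATGAGGGTTTGTGTATAATGGACCCTAGTTGA
Frame +1: TCA ACT AGG GTC CAT TAT ACA CAA ACC CTC ATG TGC CCT TTC ATA CAT TAG TAG GGG GCT ACC ATC — ATG at 31, stop TAG at 49 → 21 nt.
Frame +2: CAA CTA GGG TCC ATT ATA CAC AAA CCC TCA TGT GCC CTT TCA TAC ATT AGT AGG GGG CTA CCA TCA — no ATG→stop ORF.
Frame +3: AAC TAG GGT CCA TTA TAC ACA AAC CCT CAT GTG CCC TTT CAT ACA TTA GTA GGG GGC TAC CAT CAT — no ATG→stop ORF.
Frame -1: ATG ATG GTA GCC CCC TAC TAA TGT ATG AAA GGG CAC ATG AGG GTT TGT GTA TAA TGG ACC CTA GTT — ATG at 1, stop TAA at 19 → 21 nt; ATG at 4, stop TAA at 19 → 18 nt; ATG at 25, stop TAA at 52 → 30 nt; ATG at 37, stop TAA at 52 → 18 nt.
Frame -2: TGA TGG TAG CCC CCT ACT AAT GTA TGA AAG GGC ACA TGA GGG TTT GTG TAT AAT GGA CCC TAG TTG — no ATG→stop ORF.
Frame -3: GAT GGT AGC CCC CTA CTA ATG TAT GAA AGG GCA CAT GAG GGT TTG TGT ATA ATG GAC CCT AGT TGA — ATG at 21, stop TGA at 66 → 48 nt; ATG at 54, stop TGA at 66 → 15 nt.
ORFs ≥ 18 nucleotides: frame +1 31–51 (21 nucleotides), frame -1 1–21 (21 nucleotides), frame -1 4–21 (18 nucleotides), frame -1 25–54 (30 nucleotides), frame -1 37–54 (18 nucleotides), frame -3 21–68 (48 nucleotides). Count = 6.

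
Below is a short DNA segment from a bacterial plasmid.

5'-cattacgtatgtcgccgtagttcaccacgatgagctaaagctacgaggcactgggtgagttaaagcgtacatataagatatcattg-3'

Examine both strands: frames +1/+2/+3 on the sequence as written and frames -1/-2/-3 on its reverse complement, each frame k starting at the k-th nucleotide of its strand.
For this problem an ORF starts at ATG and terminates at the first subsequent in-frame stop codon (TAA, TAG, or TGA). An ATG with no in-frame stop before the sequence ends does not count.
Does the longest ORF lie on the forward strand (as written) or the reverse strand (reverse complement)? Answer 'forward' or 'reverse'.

Reverse complement (5'→3'): CAATGATATCTTATATGTACGCTTTAACTCACCCAGTGCCTCGTAGCTTTAGCTCATCGTGGTGAACTACGGCGACATACGTAATG
Frame +1: CAT TAC GTA TGT CGC CGT AGT TCA CCA CGA TGA GCT AAA GCT ACG AGG CAC TGG GTG AGT TAA AGC GTA CAT ATA AGA TAT CAT — no ATG→stop ORF.
Frame +2: ATT ACG TAT GTC GCC GTA GTT CAC CAC GAT GAG CTA AAG CTA CGA GGC ACT GGG TGA GTT AAA GCG TAC ATA TAA GAT ATC ATT — no ATG→stop ORF.
Frame +3: TTA CGT ATG TCG CCG TAG TTC ACC ACG ATG AGC TAA AGC TAC GAG GCA CTG GGT GAG TTA AAG CGT ACA TAT AAG ATA TCA TTG — ATG at 9, stop TAG at 18 → 12 nt; ATG at 30, stop TAA at 36 → 9 nt.
Frame -1: CAA TGA TAT CTT ATA TGT ACG CTT TAA CTC ACC CAG TGC CTC GTA GCT TTA GCT CAT CGT GGT GAA CTA CGG CGA CAT ACG TAA — no ATG→stop ORF.
Frame -2: AAT GAT ATC TTA TAT GTA CGC TTT AAC TCA CCC AGT GCC TCG TAG CTT TAG CTC ATC GTG GTG AAC TAC GGC GAC ATA CGT AAT — no ATG→stop ORF.
Frame -3: ATG ATA TCT TAT ATG TAC GCT TTA ACT CAC CCA GTG CCT CGT AGC TTT AGC TCA TCG TGG TGA ACT ACG GCG ACA TAC GTA ATG — ATG at 3, stop TGA at 63 → 63 nt; ATG at 15, stop TGA at 63 → 51 nt.
Forward-strand max 12 nt; reverse-strand max 63 nt. The reverse strand has the longer ORF.

reverse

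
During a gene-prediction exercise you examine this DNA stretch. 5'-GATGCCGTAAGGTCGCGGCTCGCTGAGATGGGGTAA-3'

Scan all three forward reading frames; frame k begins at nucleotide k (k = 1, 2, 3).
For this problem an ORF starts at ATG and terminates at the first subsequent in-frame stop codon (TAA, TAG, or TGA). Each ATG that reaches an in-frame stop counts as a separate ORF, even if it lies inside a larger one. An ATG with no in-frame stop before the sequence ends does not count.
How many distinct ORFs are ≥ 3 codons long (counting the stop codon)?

2

Frame 1: GAT GCC GTA AGG TCG CGG CTC GCT GAG ATG GGG TAA — ATG at 28, stop TAA at 34 → 9 nt.
Frame 2: ATG CCG TAA GGT CGC GGC TCG CTG AGA TGG GGT — ATG at 2, stop TAA at 8 → 9 nt.
Frame 3: TGC CGT AAG GTC GCG GCT CGC TGA GAT GGG GTA — no ATG→stop ORF.
ORFs ≥ 3 codons: frame 1 28–36 (3 codons), frame 2 2–10 (3 codons). Count = 2.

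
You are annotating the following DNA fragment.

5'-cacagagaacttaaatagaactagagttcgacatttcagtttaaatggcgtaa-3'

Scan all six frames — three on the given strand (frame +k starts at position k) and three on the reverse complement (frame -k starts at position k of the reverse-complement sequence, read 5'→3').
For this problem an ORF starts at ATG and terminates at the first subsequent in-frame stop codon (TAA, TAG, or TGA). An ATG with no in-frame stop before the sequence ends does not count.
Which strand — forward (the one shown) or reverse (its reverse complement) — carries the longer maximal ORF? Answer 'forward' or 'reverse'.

reverse

Reverse complement (5'→3'): TTACGCCATTTAAACTGAAATGTCGAACTCTAGTTCTATTTAAGTTCTCTGTG
Frame +1: CAC AGA GAA CTT AAA TAG AAC TAG AGT TCG ACA TTT CAG TTT AAA TGG CGT — no ATG→stop ORF.
Frame +2: ACA GAG AAC TTA AAT AGA ACT AGA GTT CGA CAT TTC AGT TTA AAT GGC GTA — no ATG→stop ORF.
Frame +3: CAG AGA ACT TAA ATA GAA CTA GAG TTC GAC ATT TCA GTT TAA ATG GCG TAA — ATG at 45, stop TAA at 51 → 9 nt.
Frame -1: TTA CGC CAT TTA AAC TGA AAT GTC GAA CTC TAG TTC TAT TTA AGT TCT CTG — no ATG→stop ORF.
Frame -2: TAC GCC ATT TAA ACT GAA ATG TCG AAC TCT AGT TCT ATT TAA GTT CTC TGT — ATG at 20, stop TAA at 41 → 24 nt.
Frame -3: ACG CCA TTT AAA CTG AAA TGT CGA ACT CTA GTT CTA TTT AAG TTC TCT GTG — no ATG→stop ORF.
Forward-strand max 9 nt; reverse-strand max 24 nt. The reverse strand has the longer ORF.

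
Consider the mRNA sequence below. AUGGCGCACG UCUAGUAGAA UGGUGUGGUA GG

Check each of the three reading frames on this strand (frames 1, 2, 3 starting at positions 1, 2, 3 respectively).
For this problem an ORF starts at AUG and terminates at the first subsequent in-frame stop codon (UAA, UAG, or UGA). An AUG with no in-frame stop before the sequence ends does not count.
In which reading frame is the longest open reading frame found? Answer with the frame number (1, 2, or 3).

Frame 1: AUG GCG CAC GUC UAG UAG AAU GGU GUG GUA — AUG at 1, stop UAG at 13 → 15 nt.
Frame 2: UGG CGC ACG UCU AGU AGA AUG GUG UGG UAG — AUG at 20, stop UAG at 29 → 12 nt.
Frame 3: GGC GCA CGU CUA GUA GAA UGG UGU GGU AGG — no AUG→stop ORF.
Longest ORF is 15 nt in frame 1 (positions 1–15).

1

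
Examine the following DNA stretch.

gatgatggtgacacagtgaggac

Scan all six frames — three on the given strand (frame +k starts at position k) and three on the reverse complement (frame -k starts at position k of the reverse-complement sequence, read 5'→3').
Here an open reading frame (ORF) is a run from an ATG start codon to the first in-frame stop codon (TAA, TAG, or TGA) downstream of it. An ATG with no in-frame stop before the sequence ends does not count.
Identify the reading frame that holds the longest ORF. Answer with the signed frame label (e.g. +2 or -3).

Reverse complement (5'→3'): GTCCTCACTGTGTCACCATCATC
Frame +1: GAT GAT GGT GAC ACA GTG AGG — no ATG→stop ORF.
Frame +2: ATG ATG GTG ACA CAG TGA GGA — ATG at 2, stop TGA at 17 → 18 nt; ATG at 5, stop TGA at 17 → 15 nt.
Frame +3: TGA TGG TGA CAC AGT GAG GAC — no ATG→stop ORF.
Frame -1: GTC CTC ACT GTG TCA CCA TCA — no ATG→stop ORF.
Frame -2: TCC TCA CTG TGT CAC CAT CAT — no ATG→stop ORF.
Frame -3: CCT CAC TGT GTC ACC ATC ATC — no ATG→stop ORF.
Longest ORF is 18 nt in frame +2 (positions 2–19).

+2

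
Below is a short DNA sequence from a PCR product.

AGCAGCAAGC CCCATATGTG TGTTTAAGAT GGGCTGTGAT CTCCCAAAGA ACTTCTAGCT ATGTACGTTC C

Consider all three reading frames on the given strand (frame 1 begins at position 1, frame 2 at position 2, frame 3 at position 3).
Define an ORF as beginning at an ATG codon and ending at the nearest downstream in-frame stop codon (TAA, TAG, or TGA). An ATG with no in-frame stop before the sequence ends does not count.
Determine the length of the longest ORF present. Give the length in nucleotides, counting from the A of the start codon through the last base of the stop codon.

Frame 1: AGC AGC AAG CCC CAT ATG TGT GTT TAA GAT GGG CTG TGA TCT CCC AAA GAA CTT CTA GCT ATG TAC GTT — ATG at 16, stop TAA at 25 → 12 nt.
Frame 2: GCA GCA AGC CCC ATA TGT GTG TTT AAG ATG GGC TGT GAT CTC CCA AAG AAC TTC TAG CTA TGT ACG TTC — ATG at 29, stop TAG at 56 → 30 nt.
Frame 3: CAG CAA GCC CCA TAT GTG TGT TTA AGA TGG GCT GTG ATC TCC CAA AGA ACT TCT AGC TAT GTA CGT TCC — no ATG→stop ORF.
Longest: frame 2, positions 29–58, 30 nt = 10 codons = 9 aa. → 30 nucleotides.

30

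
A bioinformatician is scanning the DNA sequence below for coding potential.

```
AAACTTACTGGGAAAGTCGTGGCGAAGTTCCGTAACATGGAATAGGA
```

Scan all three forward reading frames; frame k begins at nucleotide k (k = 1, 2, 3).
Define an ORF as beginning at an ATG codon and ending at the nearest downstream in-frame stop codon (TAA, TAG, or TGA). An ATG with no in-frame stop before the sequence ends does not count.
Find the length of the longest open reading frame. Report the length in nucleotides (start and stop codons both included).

Frame 1: AAA CTT ACT GGG AAA GTC GTG GCG AAG TTC CGT AAC ATG GAA TAG — ATG at 37, stop TAG at 43 → 9 nt.
Frame 2: AAC TTA CTG GGA AAG TCG TGG CGA AGT TCC GTA ACA TGG AAT AGG — no ATG→stop ORF.
Frame 3: ACT TAC TGG GAA AGT CGT GGC GAA GTT CCG TAA CAT GGA ATA GGA — no ATG→stop ORF.
Longest: frame 1, positions 37–45, 9 nt = 3 codons = 2 aa. → 9 nucleotides.

9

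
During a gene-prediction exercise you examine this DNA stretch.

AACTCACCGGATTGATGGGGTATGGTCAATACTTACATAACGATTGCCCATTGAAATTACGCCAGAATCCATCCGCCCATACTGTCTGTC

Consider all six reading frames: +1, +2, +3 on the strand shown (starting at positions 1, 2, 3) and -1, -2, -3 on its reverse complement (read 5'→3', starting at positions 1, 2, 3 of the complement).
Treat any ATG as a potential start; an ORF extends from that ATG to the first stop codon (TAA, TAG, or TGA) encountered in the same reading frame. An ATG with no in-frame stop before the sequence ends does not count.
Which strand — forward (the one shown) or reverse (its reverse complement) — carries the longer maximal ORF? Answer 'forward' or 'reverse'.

Reverse complement (5'→3'): GACAGACAGTATGGGCGGATGGATTCTGGCGTAATTTCAATGGGCAATCGTTATGTAAGTATTGACCATACCCCATCAATCCGGTGAGTT
Frame +1: AAC TCA CCG GAT TGA TGG GGT ATG GTC AAT ACT TAC ATA ACG ATT GCC CAT TGA AAT TAC GCC AGA ATC CAT CCG CCC ATA CTG TCT GTC — ATG at 22, stop TGA at 52 → 33 nt.
Frame +2: ACT CAC CGG ATT GAT GGG GTA TGG TCA ATA CTT ACA TAA CGA TTG CCC ATT GAA ATT ACG CCA GAA TCC ATC CGC CCA TAC TGT CTG — no ATG→stop ORF.
Frame +3: CTC ACC GGA TTG ATG GGG TAT GGT CAA TAC TTA CAT AAC GAT TGC CCA TTG AAA TTA CGC CAG AAT CCA TCC GCC CAT ACT GTC TGT — no ATG→stop ORF.
Frame -1: GAC AGA CAG TAT GGG CGG ATG GAT TCT GGC GTA ATT TCA ATG GGC AAT CGT TAT GTA AGT ATT GAC CAT ACC CCA TCA ATC CGG TGA GTT — ATG at 19, stop TGA at 85 → 69 nt; ATG at 40, stop TGA at 85 → 48 nt.
Frame -2: ACA GAC AGT ATG GGC GGA TGG ATT CTG GCG TAA TTT CAA TGG GCA ATC GTT ATG TAA GTA TTG ACC ATA CCC CAT CAA TCC GGT GAG — ATG at 11, stop TAA at 32 → 24 nt; ATG at 53, stop TAA at 56 → 6 nt.
Frame -3: CAG ACA GTA TGG GCG GAT GGA TTC TGG CGT AAT TTC AAT GGG CAA TCG TTA TGT AAG TAT TGA CCA TAC CCC ATC AAT CCG GTG AGT — no ATG→stop ORF.
Forward-strand max 33 nt; reverse-strand max 69 nt. The reverse strand has the longer ORF.

reverse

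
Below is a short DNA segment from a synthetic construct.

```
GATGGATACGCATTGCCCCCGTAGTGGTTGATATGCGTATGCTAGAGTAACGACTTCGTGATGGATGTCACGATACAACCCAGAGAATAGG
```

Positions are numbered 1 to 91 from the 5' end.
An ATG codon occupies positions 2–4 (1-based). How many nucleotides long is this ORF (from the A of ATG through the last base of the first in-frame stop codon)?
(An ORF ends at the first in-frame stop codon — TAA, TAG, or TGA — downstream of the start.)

30

Codons from position 2: ATG (2–4), GAT (5–7), ACG (8–10), CAT (11–13), TGC (14–16), CCC (17–19), CGT (20–22), AGT (23–25), GGT (26–28), TGA (29–31).
TGA is the first in-frame stop; ORF spans 2–31, 30 nucleotides.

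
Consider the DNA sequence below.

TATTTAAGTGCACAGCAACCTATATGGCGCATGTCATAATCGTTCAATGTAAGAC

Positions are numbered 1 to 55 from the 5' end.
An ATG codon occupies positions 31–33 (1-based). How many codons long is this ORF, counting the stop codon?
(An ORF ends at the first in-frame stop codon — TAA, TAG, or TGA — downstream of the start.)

Codons from position 31: ATG (31–33), TCA (34–36), TAA (37–39).
TAA is the first in-frame stop; that's 3 codons including the stop.

3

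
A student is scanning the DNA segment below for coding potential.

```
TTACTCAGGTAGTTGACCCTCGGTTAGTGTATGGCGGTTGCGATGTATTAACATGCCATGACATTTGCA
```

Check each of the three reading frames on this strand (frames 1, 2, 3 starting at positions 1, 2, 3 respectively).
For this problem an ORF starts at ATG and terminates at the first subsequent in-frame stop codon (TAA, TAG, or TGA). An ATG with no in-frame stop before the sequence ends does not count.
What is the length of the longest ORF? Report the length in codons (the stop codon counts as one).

7

Frame 1: TTA CTC AGG TAG TTG ACC CTC GGT TAG TGT ATG GCG GTT GCG ATG TAT TAA CAT GCC ATG ACA TTT GCA — ATG at 31, stop TAA at 49 → 21 nt; ATG at 43, stop TAA at 49 → 9 nt.
Frame 2: TAC TCA GGT AGT TGA CCC TCG GTT AGT GTA TGG CGG TTG CGA TGT ATT AAC ATG CCA TGA CAT TTG — ATG at 53, stop TGA at 59 → 9 nt.
Frame 3: ACT CAG GTA GTT GAC CCT CGG TTA GTG TAT GGC GGT TGC GAT GTA TTA ACA TGC CAT GAC ATT TGC — no ATG→stop ORF.
Longest: frame 1, positions 31–51, 21 nt = 7 codons = 6 aa. → 7 codons.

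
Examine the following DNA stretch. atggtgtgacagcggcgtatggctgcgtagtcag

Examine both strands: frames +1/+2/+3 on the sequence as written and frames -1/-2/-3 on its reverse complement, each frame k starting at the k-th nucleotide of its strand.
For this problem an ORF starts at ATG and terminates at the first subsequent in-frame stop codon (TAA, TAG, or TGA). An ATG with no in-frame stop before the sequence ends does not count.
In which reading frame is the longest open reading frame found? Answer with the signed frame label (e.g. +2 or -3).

Reverse complement (5'→3'): CTGACTACGCAGCCATACGCCGCTGTCACACCAT
Frame +1: ATG GTG TGA CAG CGG CGT ATG GCT GCG TAG TCA — ATG at 1, stop TGA at 7 → 9 nt; ATG at 19, stop TAG at 28 → 12 nt.
Frame +2: TGG TGT GAC AGC GGC GTA TGG CTG CGT AGT CAG — no ATG→stop ORF.
Frame +3: GGT GTG ACA GCG GCG TAT GGC TGC GTA GTC — no ATG→stop ORF.
Frame -1: CTG ACT ACG CAG CCA TAC GCC GCT GTC ACA CCA — no ATG→stop ORF.
Frame -2: TGA CTA CGC AGC CAT ACG CCG CTG TCA CAC CAT — no ATG→stop ORF.
Frame -3: GAC TAC GCA GCC ATA CGC CGC TGT CAC ACC — no ATG→stop ORF.
Longest ORF is 12 nt in frame +1 (positions 19–30).

+1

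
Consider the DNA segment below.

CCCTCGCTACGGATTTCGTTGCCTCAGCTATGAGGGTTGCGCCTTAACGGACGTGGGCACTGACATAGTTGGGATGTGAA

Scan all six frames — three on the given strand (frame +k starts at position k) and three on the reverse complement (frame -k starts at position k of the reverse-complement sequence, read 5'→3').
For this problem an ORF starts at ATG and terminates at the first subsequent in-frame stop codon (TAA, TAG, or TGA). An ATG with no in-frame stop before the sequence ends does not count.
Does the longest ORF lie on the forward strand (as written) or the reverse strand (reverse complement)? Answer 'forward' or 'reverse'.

reverse

Reverse complement (5'→3'): TTCACATCCCAACTATGTCAGTGCCCACGTCCGTTAAGGCGCAACCCTCATAGCTGAGGCAACGAAATCCGTAGCGAGGG
Frame +1: CCC TCG CTA CGG ATT TCG TTG CCT CAG CTA TGA GGG TTG CGC CTT AAC GGA CGT GGG CAC TGA CAT AGT TGG GAT GTG — no ATG→stop ORF.
Frame +2: CCT CGC TAC GGA TTT CGT TGC CTC AGC TAT GAG GGT TGC GCC TTA ACG GAC GTG GGC ACT GAC ATA GTT GGG ATG TGA — ATG at 74, stop TGA at 77 → 6 nt.
Frame +3: CTC GCT ACG GAT TTC GTT GCC TCA GCT ATG AGG GTT GCG CCT TAA CGG ACG TGG GCA CTG ACA TAG TTG GGA TGT GAA — ATG at 30, stop TAA at 45 → 18 nt.
Frame -1: TTC ACA TCC CAA CTA TGT CAG TGC CCA CGT CCG TTA AGG CGC AAC CCT CAT AGC TGA GGC AAC GAA ATC CGT AGC GAG — no ATG→stop ORF.
Frame -2: TCA CAT CCC AAC TAT GTC AGT GCC CAC GTC CGT TAA GGC GCA ACC CTC ATA GCT GAG GCA ACG AAA TCC GTA GCG AGG — no ATG→stop ORF.
Frame -3: CAC ATC CCA ACT ATG TCA GTG CCC ACG TCC GTT AAG GCG CAA CCC TCA TAG CTG AGG CAA CGA AAT CCG TAG CGA GGG — ATG at 15, stop TAG at 51 → 39 nt.
Forward-strand max 18 nt; reverse-strand max 39 nt. The reverse strand has the longer ORF.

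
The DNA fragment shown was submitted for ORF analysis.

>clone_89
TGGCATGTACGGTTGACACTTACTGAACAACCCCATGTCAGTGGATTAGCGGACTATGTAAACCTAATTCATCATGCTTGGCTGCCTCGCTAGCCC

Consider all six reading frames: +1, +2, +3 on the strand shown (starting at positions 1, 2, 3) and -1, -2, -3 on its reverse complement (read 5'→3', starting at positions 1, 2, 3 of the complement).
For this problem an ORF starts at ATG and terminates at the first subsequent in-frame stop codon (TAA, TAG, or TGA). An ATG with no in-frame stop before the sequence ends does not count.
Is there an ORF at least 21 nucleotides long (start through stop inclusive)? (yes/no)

Reverse complement (5'→3'): GGGCTAGCGAGGCAGCCAAGCATGATGAATTAGGTTTACATAGTCCGCTAATCCACTGACATGGGGTTGTTCAGTAAGTGTCAACCGTACATGCCA
Frame +1: TGG CAT GTA CGG TTG ACA CTT ACT GAA CAA CCC CAT GTC AGT GGA TTA GCG GAC TAT GTA AAC CTA ATT CAT CAT GCT TGG CTG CCT CGC TAG CCC — no ATG→stop ORF.
Frame +2: GGC ATG TAC GGT TGA CAC TTA CTG AAC AAC CCC ATG TCA GTG GAT TAG CGG ACT ATG TAA ACC TAA TTC ATC ATG CTT GGC TGC CTC GCT AGC — ATG at 5, stop TGA at 14 → 12 nt; ATG at 35, stop TAG at 47 → 15 nt; ATG at 56, stop TAA at 59 → 6 nt.
Frame +3: GCA TGT ACG GTT GAC ACT TAC TGA ACA ACC CCA TGT CAG TGG ATT AGC GGA CTA TGT AAA CCT AAT TCA TCA TGC TTG GCT GCC TCG CTA GCC — no ATG→stop ORF.
Frame -1: GGG CTA GCG AGG CAG CCA AGC ATG ATG AAT TAG GTT TAC ATA GTC CGC TAA TCC ACT GAC ATG GGG TTG TTC AGT AAG TGT CAA CCG TAC ATG CCA — ATG at 22, stop TAG at 31 → 12 nt; ATG at 25, stop TAG at 31 → 9 nt.
Frame -2: GGC TAG CGA GGC AGC CAA GCA TGA TGA ATT AGG TTT ACA TAG TCC GCT AAT CCA CTG ACA TGG GGT TGT TCA GTA AGT GTC AAC CGT ACA TGC — no ATG→stop ORF.
Frame -3: GCT AGC GAG GCA GCC AAG CAT GAT GAA TTA GGT TTA CAT AGT CCG CTA ATC CAC TGA CAT GGG GTT GTT CAG TAA GTG TCA ACC GTA CAT GCC — no ATG→stop ORF.
Largest ORF found is 15 nucleotides < 21, so no.

no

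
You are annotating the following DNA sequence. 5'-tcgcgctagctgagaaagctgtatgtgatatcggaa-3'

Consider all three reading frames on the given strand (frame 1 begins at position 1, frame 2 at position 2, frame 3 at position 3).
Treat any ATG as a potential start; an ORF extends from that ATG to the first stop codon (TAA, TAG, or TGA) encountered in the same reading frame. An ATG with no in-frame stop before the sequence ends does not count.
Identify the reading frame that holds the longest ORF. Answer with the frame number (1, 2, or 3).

2

Frame 1: TCG CGC TAG CTG AGA AAG CTG TAT GTG ATA TCG GAA — no ATG→stop ORF.
Frame 2: CGC GCT AGC TGA GAA AGC TGT ATG TGA TAT CGG — ATG at 23, stop TGA at 26 → 6 nt.
Frame 3: GCG CTA GCT GAG AAA GCT GTA TGT GAT ATC GGA — no ATG→stop ORF.
Longest ORF is 6 nt in frame 2 (positions 23–28).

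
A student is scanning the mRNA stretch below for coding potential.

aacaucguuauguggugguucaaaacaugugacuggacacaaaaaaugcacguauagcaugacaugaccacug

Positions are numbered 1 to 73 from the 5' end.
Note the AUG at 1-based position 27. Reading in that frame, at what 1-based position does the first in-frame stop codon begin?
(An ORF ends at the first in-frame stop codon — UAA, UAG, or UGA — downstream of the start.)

30

Codons from position 27: AUG (27–29), UGA (30–32).
UGA is a stop codon; it begins at position 30.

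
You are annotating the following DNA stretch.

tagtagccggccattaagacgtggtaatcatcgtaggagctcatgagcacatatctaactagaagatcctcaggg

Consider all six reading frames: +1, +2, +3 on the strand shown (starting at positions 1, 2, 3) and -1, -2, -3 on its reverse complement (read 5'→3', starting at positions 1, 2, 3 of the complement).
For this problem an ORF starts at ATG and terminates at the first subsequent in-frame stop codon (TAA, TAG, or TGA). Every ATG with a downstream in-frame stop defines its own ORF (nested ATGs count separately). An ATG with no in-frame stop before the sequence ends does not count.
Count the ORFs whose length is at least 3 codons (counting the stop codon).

2

Reverse complement (5'→3'): CCCTGAGGATCTTCTAGTTAGATATGTGCTCATGAGCTCCTACGATGATTACCACGTCTTAATGGCCGGCTACTA
Frame +1: TAG TAG CCG GCC ATT AAG ACG TGG TAA TCA TCG TAG GAG CTC ATG AGC ACA TAT CTA ACT AGA AGA TCC TCA GGG — no ATG→stop ORF.
Frame +2: AGT AGC CGG CCA TTA AGA CGT GGT AAT CAT CGT AGG AGC TCA TGA GCA CAT ATC TAA CTA GAA GAT CCT CAG — no ATG→stop ORF.
Frame +3: GTA GCC GGC CAT TAA GAC GTG GTA ATC ATC GTA GGA GCT CAT GAG CAC ATA TCT AAC TAG AAG ATC CTC AGG — no ATG→stop ORF.
Frame -1: CCC TGA GGA TCT TCT AGT TAG ATA TGT GCT CAT GAG CTC CTA CGA TGA TTA CCA CGT CTT AAT GGC CGG CTA CTA — no ATG→stop ORF.
Frame -2: CCT GAG GAT CTT CTA GTT AGA TAT GTG CTC ATG AGC TCC TAC GAT GAT TAC CAC GTC TTA ATG GCC GGC TAC — no ATG→stop ORF.
Frame -3: CTG AGG ATC TTC TAG TTA GAT ATG TGC TCA TGA GCT CCT ACG ATG ATT ACC ACG TCT TAA TGG CCG GCT ACT — ATG at 24, stop TGA at 33 → 12 nt; ATG at 45, stop TAA at 60 → 18 nt.
ORFs ≥ 3 codons: frame -3 24–35 (4 codons), frame -3 45–62 (6 codons). Count = 2.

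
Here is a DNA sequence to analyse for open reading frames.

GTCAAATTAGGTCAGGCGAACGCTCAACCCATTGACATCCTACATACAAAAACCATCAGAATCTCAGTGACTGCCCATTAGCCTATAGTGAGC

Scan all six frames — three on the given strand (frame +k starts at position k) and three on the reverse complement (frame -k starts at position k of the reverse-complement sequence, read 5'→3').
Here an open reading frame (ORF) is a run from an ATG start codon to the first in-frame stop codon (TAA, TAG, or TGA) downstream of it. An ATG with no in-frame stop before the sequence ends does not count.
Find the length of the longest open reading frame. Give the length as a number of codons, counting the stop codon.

11

Reverse complement (5'→3'): GCTCACTATAGGCTAATGGGCAGTCACTGAGATTCTGATGGTTTTTGTATGTAGGATGTCAATGGGTTGAGCGTTCGCCTGACCTAATTTGAC
Frame +1: GTC AAA TTA GGT CAG GCG AAC GCT CAA CCC ATT GAC ATC CTA CAT ACA AAA ACC ATC AGA ATC TCA GTG ACT GCC CAT TAG CCT ATA GTG AGC — no ATG→stop ORF.
Frame +2: TCA AAT TAG GTC AGG CGA ACG CTC AAC CCA TTG ACA TCC TAC ATA CAA AAA CCA TCA GAA TCT CAG TGA CTG CCC ATT AGC CTA TAG TGA — no ATG→stop ORF.
Frame +3: CAA ATT AGG TCA GGC GAA CGC TCA ACC CAT TGA CAT CCT ACA TAC AAA AAC CAT CAG AAT CTC AGT GAC TGC CCA TTA GCC TAT AGT GAG — no ATG→stop ORF.
Frame -1: GCT CAC TAT AGG CTA ATG GGC AGT CAC TGA GAT TCT GAT GGT TTT TGT ATG TAG GAT GTC AAT GGG TTG AGC GTT CGC CTG ACC TAA TTT GAC — ATG at 16, stop TGA at 28 → 15 nt; ATG at 49, stop TAG at 52 → 6 nt.
Frame -2: CTC ACT ATA GGC TAA TGG GCA GTC ACT GAG ATT CTG ATG GTT TTT GTA TGT AGG ATG TCA ATG GGT TGA GCG TTC GCC TGA CCT AAT TTG — ATG at 38, stop TGA at 68 → 33 nt; ATG at 56, stop TGA at 68 → 15 nt; ATG at 62, stop TGA at 68 → 9 nt.
Frame -3: TCA CTA TAG GCT AAT GGG CAG TCA CTG AGA TTC TGA TGG TTT TTG TAT GTA GGA TGT CAA TGG GTT GAG CGT TCG CCT GAC CTA ATT TGA — no ATG→stop ORF.
Longest: frame -2, positions 38–70, 33 nt = 11 codons = 10 aa. → 11 codons.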